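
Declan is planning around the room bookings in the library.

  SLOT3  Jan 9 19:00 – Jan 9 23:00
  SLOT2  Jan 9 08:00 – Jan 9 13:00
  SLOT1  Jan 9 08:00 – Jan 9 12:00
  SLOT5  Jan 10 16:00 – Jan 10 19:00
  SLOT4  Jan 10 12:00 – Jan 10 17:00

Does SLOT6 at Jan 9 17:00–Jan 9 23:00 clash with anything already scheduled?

SLOT1: ends Jan 9 12:00 at or before SLOT6 starts Jan 9 17:00 → clear.
SLOT2: ends Jan 9 13:00 at or before SLOT6 starts Jan 9 17:00 → clear.
SLOT3: starts Jan 9 19:00 before SLOT6 ends Jan 9 23:00, and ends Jan 9 23:00 after SLOT6 starts Jan 9 17:00 → overlap.
SLOT4: starts Jan 10 12:00 at or after SLOT6 ends Jan 9 23:00 → clear.
SLOT5: starts Jan 10 16:00 at or after SLOT6 ends Jan 9 23:00 → clear.
SLOT6 overlaps SLOT3.

Yes — it overlaps SLOT3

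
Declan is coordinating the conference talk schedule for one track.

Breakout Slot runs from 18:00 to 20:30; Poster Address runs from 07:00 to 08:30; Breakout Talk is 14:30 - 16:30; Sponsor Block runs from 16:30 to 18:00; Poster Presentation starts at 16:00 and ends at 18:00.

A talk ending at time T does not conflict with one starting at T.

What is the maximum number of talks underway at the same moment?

2

Sweep the timeline, counting +1 at each start and −1 at each end (ends before starts at a tie):
07:00 start Poster Address → 1
08:30 end Poster Address → 0
14:30 start Breakout Talk → 1
16:00 start Poster Presentation → 2
16:30 end Breakout Talk → 1
16:30 start Sponsor Block → 2
18:00 end Poster Presentation → 1
18:00 end Sponsor Block → 0
18:00 start Breakout Slot → 1
20:30 end Breakout Slot → 0
Peak is 2, at 16:00 (Breakout Talk, Poster Presentation).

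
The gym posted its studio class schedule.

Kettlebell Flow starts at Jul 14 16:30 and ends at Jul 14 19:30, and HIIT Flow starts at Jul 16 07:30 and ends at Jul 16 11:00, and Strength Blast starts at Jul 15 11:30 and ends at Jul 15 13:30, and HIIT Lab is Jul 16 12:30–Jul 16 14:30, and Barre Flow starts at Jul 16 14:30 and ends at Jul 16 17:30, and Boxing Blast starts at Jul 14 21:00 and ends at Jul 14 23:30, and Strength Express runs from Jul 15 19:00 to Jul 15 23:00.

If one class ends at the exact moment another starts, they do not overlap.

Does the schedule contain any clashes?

No

Check each pair: they overlap iff neither finishes before the other starts.
Sorted by start: Kettlebell Flow, Boxing Blast, Strength Blast, Strength Express, HIIT Flow, HIIT Lab, Barre Flow.
Boxing Blast starts after Kettlebell Flow ends, so Kettlebell Flow has no further overlaps.
Strength Blast starts after Boxing Blast ends, so Boxing Blast has no further overlaps.
Strength Express starts after Strength Blast ends, so Strength Blast has no further overlaps.
HIIT Flow starts after Strength Express ends, so Strength Express has no further overlaps.
HIIT Lab starts after HIIT Flow ends, so HIIT Flow has no further overlaps.
Barre Flow starts exactly when HIIT Lab ends (back-to-back, no overlap).
Every pair is clear; the schedule has no overlaps.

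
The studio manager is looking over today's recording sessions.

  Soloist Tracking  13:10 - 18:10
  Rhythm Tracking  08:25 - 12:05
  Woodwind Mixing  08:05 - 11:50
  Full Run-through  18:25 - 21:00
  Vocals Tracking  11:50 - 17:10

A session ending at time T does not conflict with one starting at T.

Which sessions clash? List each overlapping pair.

Rhythm Tracking & Vocals Tracking, Rhythm Tracking & Woodwind Mixing, Soloist Tracking & Vocals Tracking

Sorted by start: Woodwind Mixing, Rhythm Tracking, Vocals Tracking, Soloist Tracking, Full Run-through.
Rhythm Tracking starts before Woodwind Mixing ends → Woodwind Mixing and Rhythm Tracking overlap.
Vocals Tracking starts exactly when Woodwind Mixing ends (back-to-back, no overlap) — done with Woodwind Mixing.
Vocals Tracking starts before Rhythm Tracking ends → Rhythm Tracking and Vocals Tracking overlap.
Soloist Tracking starts after Rhythm Tracking ends — done with Rhythm Tracking.
Soloist Tracking starts before Vocals Tracking ends → Vocals Tracking and Soloist Tracking overlap.
Full Run-through starts after Vocals Tracking ends.
Full Run-through starts after Soloist Tracking ends.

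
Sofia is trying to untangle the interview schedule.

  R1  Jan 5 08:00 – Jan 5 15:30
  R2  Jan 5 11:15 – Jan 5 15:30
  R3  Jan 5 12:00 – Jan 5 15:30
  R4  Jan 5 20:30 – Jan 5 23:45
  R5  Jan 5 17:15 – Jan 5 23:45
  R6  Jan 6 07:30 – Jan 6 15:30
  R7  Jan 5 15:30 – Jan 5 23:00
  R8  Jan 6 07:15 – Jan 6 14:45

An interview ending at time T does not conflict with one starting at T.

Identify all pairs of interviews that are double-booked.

R1 & R2, R1 & R3, R2 & R3, R4 & R5, R4 & R7, R5 & R7, R6 & R8

Two intervals overlap when each starts before the other ends.
Sorted by start: R1, R2, R3, R7, R5, R4, R8, R6.
R2 starts before R1 ends → R1 and R2 overlap.
R3 starts before R1 ends → R1 and R3 overlap.
R7 starts exactly when R1 ends (back-to-back, no overlap), so nothing later overlaps R1 either.
R3 starts before R2 ends → R2 and R3 overlap.
R7 starts exactly when R2 ends (back-to-back, no overlap), so nothing later overlaps R2 either.
R7 starts exactly when R3 ends (back-to-back, no overlap), so nothing later overlaps R3 either.
R5 starts before R7 ends → R7 and R5 overlap.
R4 starts before R7 ends → R7 and R4 overlap.
R8 starts after R7 ends, so nothing later overlaps R7 either.
R4 starts before R5 ends → R5 and R4 overlap.
R8 starts after R5 ends, so nothing later overlaps R5 either.
R8 starts after R4 ends, so nothing later overlaps R4 either.
R6 starts before R8 ends → R8 and R6 overlap.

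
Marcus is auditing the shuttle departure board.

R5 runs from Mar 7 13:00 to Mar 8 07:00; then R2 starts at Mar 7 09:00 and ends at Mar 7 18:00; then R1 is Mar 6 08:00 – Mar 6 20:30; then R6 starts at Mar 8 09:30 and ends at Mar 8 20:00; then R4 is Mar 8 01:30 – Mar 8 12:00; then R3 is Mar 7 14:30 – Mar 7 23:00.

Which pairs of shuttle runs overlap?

Sorted by start: R1, R2, R5, R3, R4, R6.
R2 starts after R1 ends; R1 is clear from here.
R5 starts before R2 ends → R2 and R5 overlap.
R3 starts before R2 ends → R2 and R3 overlap.
R4 starts after R2 ends; R2 is clear from here.
R3 starts before R5 ends → R5 and R3 overlap.
R4 starts before R5 ends → R5 and R4 overlap.
R6 starts after R5 ends.
R4 starts after R3 ends; R3 is clear from here.
R6 starts before R4 ends → R4 and R6 overlap.

R2 & R3, R2 & R5, R3 & R5, R4 & R5, R4 & R6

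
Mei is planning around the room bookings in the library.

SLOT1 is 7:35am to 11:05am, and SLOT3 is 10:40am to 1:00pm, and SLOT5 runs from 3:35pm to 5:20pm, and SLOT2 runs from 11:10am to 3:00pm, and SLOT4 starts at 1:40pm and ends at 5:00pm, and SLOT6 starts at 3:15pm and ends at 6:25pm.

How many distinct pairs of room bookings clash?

6

Two intervals overlap when each starts before the other ends.
Sorted by start: SLOT1, SLOT3, SLOT2, SLOT4, SLOT6, SLOT5.
SLOT3 starts before SLOT1 ends → SLOT1 and SLOT3 overlap.
SLOT2 starts after SLOT1 ends — done with SLOT1.
SLOT2 starts before SLOT3 ends → SLOT3 and SLOT2 overlap.
SLOT4 starts after SLOT3 ends — done with SLOT3.
SLOT4 starts before SLOT2 ends → SLOT2 and SLOT4 overlap.
SLOT6 starts after SLOT2 ends — done with SLOT2.
SLOT6 starts before SLOT4 ends → SLOT4 and SLOT6 overlap.
SLOT5 starts before SLOT4 ends → SLOT4 and SLOT5 overlap.
SLOT5 starts before SLOT6 ends → SLOT6 and SLOT5 overlap.
Overlapping pairs: SLOT1 & SLOT3, SLOT2 & SLOT3, SLOT2 & SLOT4, SLOT4 & SLOT5, SLOT4 & SLOT6, SLOT5 & SLOT6 — 6 in total.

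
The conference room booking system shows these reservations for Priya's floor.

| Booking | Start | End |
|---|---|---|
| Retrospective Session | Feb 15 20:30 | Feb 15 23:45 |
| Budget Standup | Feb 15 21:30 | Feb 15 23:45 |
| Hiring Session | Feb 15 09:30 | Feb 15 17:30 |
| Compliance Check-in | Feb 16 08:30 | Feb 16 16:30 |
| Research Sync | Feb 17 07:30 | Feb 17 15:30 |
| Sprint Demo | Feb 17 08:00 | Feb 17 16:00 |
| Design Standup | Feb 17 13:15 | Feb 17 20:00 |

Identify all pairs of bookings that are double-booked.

Budget Standup & Retrospective Session, Design Standup & Research Sync, Design Standup & Sprint Demo, Research Sync & Sprint Demo

Two intervals overlap when each starts before the other ends.
Sorted by start: Hiring Session, Retrospective Session, Budget Standup, Compliance Check-in, Research Sync, Sprint Demo, Design Standup.
Retrospective Session starts after Hiring Session ends; Hiring Session is clear from here.
Budget Standup starts before Retrospective Session ends → Retrospective Session and Budget Standup overlap.
Compliance Check-in starts after Retrospective Session ends; Retrospective Session is clear from here.
Compliance Check-in starts after Budget Standup ends; Budget Standup is clear from here.
Research Sync starts after Compliance Check-in ends; Compliance Check-in is clear from here.
Sprint Demo starts before Research Sync ends → Research Sync and Sprint Demo overlap.
Design Standup starts before Research Sync ends → Research Sync and Design Standup overlap.
Design Standup starts before Sprint Demo ends → Sprint Demo and Design Standup overlap.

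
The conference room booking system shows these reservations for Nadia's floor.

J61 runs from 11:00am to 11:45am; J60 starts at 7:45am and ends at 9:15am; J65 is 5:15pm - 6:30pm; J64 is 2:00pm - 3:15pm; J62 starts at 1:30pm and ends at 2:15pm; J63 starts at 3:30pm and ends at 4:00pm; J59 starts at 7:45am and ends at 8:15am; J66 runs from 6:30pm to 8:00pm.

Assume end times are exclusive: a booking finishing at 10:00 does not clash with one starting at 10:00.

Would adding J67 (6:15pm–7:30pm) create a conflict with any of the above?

Yes — it overlaps J65, J66

J59: ends 8:15am at or before J67 starts 6:15pm → clear.
J60: ends 9:15am at or before J67 starts 6:15pm → clear.
J61: ends 11:45am at or before J67 starts 6:15pm → clear.
J62: ends 2:15pm at or before J67 starts 6:15pm → clear.
J64: ends 3:15pm at or before J67 starts 6:15pm → clear.
J63: ends 4:00pm at or before J67 starts 6:15pm → clear.
J65: starts 5:15pm before J67 ends 7:30pm, and ends 6:30pm after J67 starts 6:15pm → overlap.
J66: starts 6:30pm before J67 ends 7:30pm, and ends 8:00pm after J67 starts 6:15pm → overlap.
J67 overlaps J65, J66.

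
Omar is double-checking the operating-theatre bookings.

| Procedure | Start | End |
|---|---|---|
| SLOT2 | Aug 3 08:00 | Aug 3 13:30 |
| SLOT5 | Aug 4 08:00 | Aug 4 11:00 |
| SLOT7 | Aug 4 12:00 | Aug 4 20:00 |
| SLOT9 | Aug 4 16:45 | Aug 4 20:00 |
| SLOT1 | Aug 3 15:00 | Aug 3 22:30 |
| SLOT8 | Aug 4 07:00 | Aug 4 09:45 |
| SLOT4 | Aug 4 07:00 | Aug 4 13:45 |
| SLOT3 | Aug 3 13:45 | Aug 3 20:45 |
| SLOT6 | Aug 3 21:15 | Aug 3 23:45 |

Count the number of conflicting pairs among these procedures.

7

Sorted by start: SLOT2, SLOT3, SLOT1, SLOT6, SLOT4, SLOT8, SLOT5, SLOT7, SLOT9.
SLOT3 starts after SLOT2 ends; SLOT2 is clear from here.
SLOT1 starts before SLOT3 ends → SLOT3 and SLOT1 overlap.
SLOT6 starts after SLOT3 ends; SLOT3 is clear from here.
SLOT6 starts before SLOT1 ends → SLOT1 and SLOT6 overlap.
SLOT4 starts after SLOT1 ends; SLOT1 is clear from here.
SLOT4 starts after SLOT6 ends; SLOT6 is clear from here.
SLOT8 starts before SLOT4 ends → SLOT4 and SLOT8 overlap.
SLOT5 starts before SLOT4 ends → SLOT4 and SLOT5 overlap.
SLOT7 starts before SLOT4 ends → SLOT4 and SLOT7 overlap.
SLOT9 starts after SLOT4 ends.
SLOT5 starts before SLOT8 ends → SLOT8 and SLOT5 overlap.
SLOT7 starts after SLOT8 ends; SLOT8 is clear from here.
SLOT7 starts after SLOT5 ends; SLOT5 is clear from here.
SLOT9 starts before SLOT7 ends → SLOT7 and SLOT9 overlap.
Overlapping pairs: SLOT1 & SLOT3, SLOT1 & SLOT6, SLOT4 & SLOT5, SLOT4 & SLOT7, SLOT4 & SLOT8, SLOT5 & SLOT8, SLOT7 & SLOT9 — 7 in total.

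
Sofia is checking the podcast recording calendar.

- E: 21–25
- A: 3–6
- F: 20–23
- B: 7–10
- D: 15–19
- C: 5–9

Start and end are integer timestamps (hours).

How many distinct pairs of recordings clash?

3

Sorted by start: A, C, B, D, F, E.
C starts before A ends → A and C overlap.
B starts after A ends; A is clear from here.
B starts before C ends → C and B overlap.
D starts after C ends; C is clear from here.
D starts after B ends; B is clear from here.
F starts after D ends; D is clear from here.
E starts before F ends → F and E overlap.
Overlapping pairs: A & C, B & C, E & F — 3 in total.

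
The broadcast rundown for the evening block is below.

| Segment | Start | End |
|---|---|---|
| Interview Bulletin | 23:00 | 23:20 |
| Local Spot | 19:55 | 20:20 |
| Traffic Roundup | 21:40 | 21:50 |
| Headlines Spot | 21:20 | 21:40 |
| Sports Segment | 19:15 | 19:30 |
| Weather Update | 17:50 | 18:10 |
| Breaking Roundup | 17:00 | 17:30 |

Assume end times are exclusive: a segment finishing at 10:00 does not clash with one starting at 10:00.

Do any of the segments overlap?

No

Two intervals overlap when each starts before the other ends.
Sorted by start: Breaking Roundup, Weather Update, Sports Segment, Local Spot, Headlines Spot, Traffic Roundup, Interview Bulletin.
Weather Update starts after Breaking Roundup ends, so nothing later overlaps Breaking Roundup either.
Sports Segment starts after Weather Update ends, so nothing later overlaps Weather Update either.
Local Spot starts after Sports Segment ends, so nothing later overlaps Sports Segment either.
Headlines Spot starts after Local Spot ends, so nothing later overlaps Local Spot either.
Traffic Roundup starts exactly when Headlines Spot ends (back-to-back, no overlap), so nothing later overlaps Headlines Spot either.
Interview Bulletin starts after Traffic Roundup ends.
Every pair is clear; the schedule has no overlaps.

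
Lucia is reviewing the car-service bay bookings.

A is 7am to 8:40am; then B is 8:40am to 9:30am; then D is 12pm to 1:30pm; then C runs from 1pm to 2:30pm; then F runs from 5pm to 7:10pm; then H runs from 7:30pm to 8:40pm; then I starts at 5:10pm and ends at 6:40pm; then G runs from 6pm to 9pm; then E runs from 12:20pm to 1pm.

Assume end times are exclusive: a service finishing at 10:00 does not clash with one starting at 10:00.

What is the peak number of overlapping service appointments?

3

Sweep the timeline, counting +1 at each start and −1 at each end (ends before starts at a tie):
7am start A → 1
8:40am end A → 0
8:40am start B → 1
9:30am end B → 0
12pm start D → 1
12:20pm start E → 2
1pm end E → 1
1pm start C → 2
1:30pm end D → 1
2:30pm end C → 0
5pm start F → 1
5:10pm start I → 2
6pm start G → 3
6:40pm end I → 2
7:10pm end F → 1
7:30pm start H → 2
8:40pm end H → 1
9pm end G → 0
Peak is 3, at 6pm (F, G, I).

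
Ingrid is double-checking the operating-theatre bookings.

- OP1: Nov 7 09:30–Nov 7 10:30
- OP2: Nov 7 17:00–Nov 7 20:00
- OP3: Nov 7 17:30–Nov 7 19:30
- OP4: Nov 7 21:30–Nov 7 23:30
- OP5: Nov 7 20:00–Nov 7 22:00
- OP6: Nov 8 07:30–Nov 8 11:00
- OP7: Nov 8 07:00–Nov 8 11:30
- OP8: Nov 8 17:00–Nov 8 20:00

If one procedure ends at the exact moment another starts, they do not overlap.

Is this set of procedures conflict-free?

No

Check each pair: they overlap iff neither finishes before the other starts.
Sorted by start: OP1, OP2, OP3, OP5, OP4, OP7, OP6, OP8.
OP2 starts after OP1 ends, so nothing later overlaps OP1 either.
OP3 starts before OP2 ends → OP2 and OP3 overlap.
That's a conflict, so the schedule is not conflict-free.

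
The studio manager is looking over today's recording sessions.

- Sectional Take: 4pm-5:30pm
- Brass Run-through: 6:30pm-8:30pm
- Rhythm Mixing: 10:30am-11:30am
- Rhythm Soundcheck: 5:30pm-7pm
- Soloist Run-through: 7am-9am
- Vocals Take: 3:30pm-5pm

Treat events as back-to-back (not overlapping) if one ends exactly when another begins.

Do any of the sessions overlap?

Yes

Check each pair: they overlap iff neither finishes before the other starts.
Sorted by start: Soloist Run-through, Rhythm Mixing, Vocals Take, Sectional Take, Rhythm Soundcheck, Brass Run-through.
Rhythm Mixing starts after Soloist Run-through ends; Soloist Run-through is clear from here.
Vocals Take starts after Rhythm Mixing ends; Rhythm Mixing is clear from here.
Sectional Take starts before Vocals Take ends → Vocals Take and Sectional Take overlap.
That's a conflict, so the schedule is not conflict-free.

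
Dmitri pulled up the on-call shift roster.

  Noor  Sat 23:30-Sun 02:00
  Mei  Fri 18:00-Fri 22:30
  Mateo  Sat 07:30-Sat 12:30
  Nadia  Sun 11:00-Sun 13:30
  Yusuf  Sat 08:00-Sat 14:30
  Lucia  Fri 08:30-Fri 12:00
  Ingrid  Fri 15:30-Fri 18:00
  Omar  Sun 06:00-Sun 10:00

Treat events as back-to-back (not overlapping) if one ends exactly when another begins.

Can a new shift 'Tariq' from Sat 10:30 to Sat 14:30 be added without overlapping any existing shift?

Lucia: ends Fri 12:00 at or before Tariq starts Sat 10:30 → clear.
Ingrid: ends Fri 18:00 at or before Tariq starts Sat 10:30 → clear.
Mei: ends Fri 22:30 at or before Tariq starts Sat 10:30 → clear.
Mateo: starts Sat 07:30 before Tariq ends Sat 14:30, and ends Sat 12:30 after Tariq starts Sat 10:30 → overlap.
Yusuf: starts Sat 08:00 before Tariq ends Sat 14:30, and ends Sat 14:30 after Tariq starts Sat 10:30 → overlap.
Noor: starts Sat 23:30 at or after Tariq ends Sat 14:30 → clear.
Omar: starts Sun 06:00 at or after Tariq ends Sat 14:30 → clear.
Nadia: starts Sun 11:00 at or after Tariq ends Sat 14:30 → clear.
Tariq overlaps Mateo, Yusuf.

No — it overlaps Mateo, Yusuf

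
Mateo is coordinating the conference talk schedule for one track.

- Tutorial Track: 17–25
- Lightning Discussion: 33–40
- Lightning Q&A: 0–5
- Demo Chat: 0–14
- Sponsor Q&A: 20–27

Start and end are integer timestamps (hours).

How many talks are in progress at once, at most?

Sort all start/end points and keep a running count:
0 start Demo Chat → 1
0 start Lightning Q&A → 2
5 end Lightning Q&A → 1
14 end Demo Chat → 0
17 start Tutorial Track → 1
20 start Sponsor Q&A → 2
25 end Tutorial Track → 1
27 end Sponsor Q&A → 0
33 start Lightning Discussion → 1
40 end Lightning Discussion → 0
Peak is 2, at 0 (Demo Chat, Lightning Q&A).

2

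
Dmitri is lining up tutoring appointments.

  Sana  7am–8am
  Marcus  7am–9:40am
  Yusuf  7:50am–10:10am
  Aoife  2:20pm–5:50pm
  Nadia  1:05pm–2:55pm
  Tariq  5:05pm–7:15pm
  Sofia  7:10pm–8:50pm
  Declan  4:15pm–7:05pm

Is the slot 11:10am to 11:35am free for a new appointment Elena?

Sana: ends 8am at or before Elena starts 11:10am → clear.
Marcus: ends 9:40am at or before Elena starts 11:10am → clear.
Yusuf: ends 10:10am at or before Elena starts 11:10am → clear.
Nadia: starts 1:05pm at or after Elena ends 11:35am → clear.
Aoife: starts 2:20pm at or after Elena ends 11:35am → clear.
Declan: starts 4:15pm at or after Elena ends 11:35am → clear.
Tariq: starts 5:05pm at or after Elena ends 11:35am → clear.
Sofia: starts 7:10pm at or after Elena ends 11:35am → clear.

Yes — the slot is free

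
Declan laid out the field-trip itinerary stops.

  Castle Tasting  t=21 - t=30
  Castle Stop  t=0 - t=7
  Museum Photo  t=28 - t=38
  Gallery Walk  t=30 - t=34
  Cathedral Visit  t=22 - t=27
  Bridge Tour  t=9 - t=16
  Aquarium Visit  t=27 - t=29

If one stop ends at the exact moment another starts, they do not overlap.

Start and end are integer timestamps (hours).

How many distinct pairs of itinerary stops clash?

5

Check each pair: they overlap iff neither finishes before the other starts.
Sorted by start: Castle Stop, Bridge Tour, Castle Tasting, Cathedral Visit, Aquarium Visit, Museum Photo, Gallery Walk.
Bridge Tour starts after Castle Stop ends, so nothing later overlaps Castle Stop either.
Castle Tasting starts after Bridge Tour ends, so nothing later overlaps Bridge Tour either.
Cathedral Visit starts before Castle Tasting ends → Castle Tasting and Cathedral Visit overlap.
Aquarium Visit starts before Castle Tasting ends → Castle Tasting and Aquarium Visit overlap.
Museum Photo starts before Castle Tasting ends → Castle Tasting and Museum Photo overlap.
Gallery Walk starts exactly when Castle Tasting ends (back-to-back, no overlap).
Aquarium Visit starts exactly when Cathedral Visit ends (back-to-back, no overlap), so nothing later overlaps Cathedral Visit either.
Museum Photo starts before Aquarium Visit ends → Aquarium Visit and Museum Photo overlap.
Gallery Walk starts after Aquarium Visit ends.
Gallery Walk starts before Museum Photo ends → Museum Photo and Gallery Walk overlap.
Overlapping pairs: Aquarium Visit & Castle Tasting, Aquarium Visit & Museum Photo, Castle Tasting & Cathedral Visit, Castle Tasting & Museum Photo, Gallery Walk & Museum Photo — 5 in total.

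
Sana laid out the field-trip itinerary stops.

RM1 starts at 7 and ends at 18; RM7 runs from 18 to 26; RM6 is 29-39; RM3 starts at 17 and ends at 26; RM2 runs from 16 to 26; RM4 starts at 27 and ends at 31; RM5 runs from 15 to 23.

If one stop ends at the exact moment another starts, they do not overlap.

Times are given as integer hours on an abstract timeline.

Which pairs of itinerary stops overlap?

RM1 & RM2, RM1 & RM3, RM1 & RM5, RM2 & RM3, RM2 & RM5, RM2 & RM7, RM3 & RM5, RM3 & RM7, RM4 & RM6, RM5 & RM7

Check each pair: they overlap iff neither finishes before the other starts.
Sorted by start: RM1, RM5, RM2, RM3, RM7, RM4, RM6.
RM5 starts before RM1 ends → RM1 and RM5 overlap.
RM2 starts before RM1 ends → RM1 and RM2 overlap.
RM3 starts before RM1 ends → RM1 and RM3 overlap.
RM7 starts exactly when RM1 ends (back-to-back, no overlap); RM1 is clear from here.
RM2 starts before RM5 ends → RM5 and RM2 overlap.
RM3 starts before RM5 ends → RM5 and RM3 overlap.
RM7 starts before RM5 ends → RM5 and RM7 overlap.
RM4 starts after RM5 ends; RM5 is clear from here.
RM3 starts before RM2 ends → RM2 and RM3 overlap.
RM7 starts before RM2 ends → RM2 and RM7 overlap.
RM4 starts after RM2 ends; RM2 is clear from here.
RM7 starts before RM3 ends → RM3 and RM7 overlap.
RM4 starts after RM3 ends; RM3 is clear from here.
RM4 starts after RM7 ends; RM7 is clear from here.
RM6 starts before RM4 ends → RM4 and RM6 overlap.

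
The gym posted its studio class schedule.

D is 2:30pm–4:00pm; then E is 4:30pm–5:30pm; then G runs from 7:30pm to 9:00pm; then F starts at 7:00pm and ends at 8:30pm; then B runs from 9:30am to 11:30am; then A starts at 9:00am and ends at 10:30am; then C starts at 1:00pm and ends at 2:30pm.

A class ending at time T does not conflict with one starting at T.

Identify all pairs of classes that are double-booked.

A & B, F & G

Sorted by start: A, B, C, D, E, F, G.
B starts before A ends → A and B overlap.
C starts after A ends — done with A.
C starts after B ends — done with B.
D starts exactly when C ends (back-to-back, no overlap) — done with C.
E starts after D ends — done with D.
F starts after E ends — done with E.
G starts before F ends → F and G overlap.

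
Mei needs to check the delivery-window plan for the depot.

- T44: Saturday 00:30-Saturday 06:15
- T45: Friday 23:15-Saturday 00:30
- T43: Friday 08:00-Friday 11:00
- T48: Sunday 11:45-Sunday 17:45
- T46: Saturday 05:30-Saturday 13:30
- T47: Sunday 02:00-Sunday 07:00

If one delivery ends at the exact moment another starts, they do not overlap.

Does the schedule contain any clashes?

Yes

Sorted by start: T43, T45, T44, T46, T47, T48.
T45 starts after T43 ends, so T43 has no further overlaps.
T44 starts exactly when T45 ends (back-to-back, no overlap), so T45 has no further overlaps.
T46 starts before T44 ends → T44 and T46 overlap.
That's a conflict, so the schedule is not conflict-free.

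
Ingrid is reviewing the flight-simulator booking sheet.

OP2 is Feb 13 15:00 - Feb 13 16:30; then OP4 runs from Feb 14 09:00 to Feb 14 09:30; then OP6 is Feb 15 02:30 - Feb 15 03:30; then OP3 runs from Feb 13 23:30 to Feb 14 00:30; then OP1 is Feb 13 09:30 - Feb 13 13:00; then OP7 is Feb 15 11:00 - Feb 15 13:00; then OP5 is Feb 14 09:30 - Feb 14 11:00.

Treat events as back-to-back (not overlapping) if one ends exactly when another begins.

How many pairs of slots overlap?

Check each pair: they overlap iff neither finishes before the other starts.
Sorted by start: OP1, OP2, OP3, OP4, OP5, OP6, OP7.
OP2 starts after OP1 ends, so nothing later overlaps OP1 either.
OP3 starts after OP2 ends, so nothing later overlaps OP2 either.
OP4 starts after OP3 ends, so nothing later overlaps OP3 either.
OP5 starts exactly when OP4 ends (back-to-back, no overlap), so nothing later overlaps OP4 either.
OP6 starts after OP5 ends, so nothing later overlaps OP5 either.
OP7 starts after OP6 ends.
No pair overlaps.

0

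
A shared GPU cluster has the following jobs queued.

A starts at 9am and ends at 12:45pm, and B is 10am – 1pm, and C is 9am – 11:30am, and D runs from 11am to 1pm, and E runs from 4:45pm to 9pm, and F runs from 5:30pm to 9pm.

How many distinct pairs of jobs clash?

Check each pair: they overlap iff neither finishes before the other starts.
Sorted by start: A, C, B, D, E, F.
C starts before A ends → A and C overlap.
B starts before A ends → A and B overlap.
D starts before A ends → A and D overlap.
E starts after A ends, so nothing later overlaps A either.
B starts before C ends → C and B overlap.
D starts before C ends → C and D overlap.
E starts after C ends, so nothing later overlaps C either.
D starts before B ends → B and D overlap.
E starts after B ends, so nothing later overlaps B either.
E starts after D ends, so nothing later overlaps D either.
F starts before E ends → E and F overlap.
Overlapping pairs: A & B, A & C, A & D, B & C, B & D, C & D, E & F — 7 in total.

7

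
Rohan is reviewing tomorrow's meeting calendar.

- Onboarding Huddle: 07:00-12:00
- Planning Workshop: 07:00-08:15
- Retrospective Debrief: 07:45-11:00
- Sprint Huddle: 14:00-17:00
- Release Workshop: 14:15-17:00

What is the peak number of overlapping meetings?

Sweep the timeline, counting +1 at each start and −1 at each end (ends before starts at a tie):
07:00 start Onboarding Huddle → 1
07:00 start Planning Workshop → 2
07:45 start Retrospective Debrief → 3
08:15 end Planning Workshop → 2
11:00 end Retrospective Debrief → 1
12:00 end Onboarding Huddle → 0
14:00 start Sprint Huddle → 1
14:15 start Release Workshop → 2
17:00 end Release Workshop → 1
17:00 end Sprint Huddle → 0
Peak is 3, at 07:45 (Onboarding Huddle, Planning Workshop, Retrospective Debrief).

3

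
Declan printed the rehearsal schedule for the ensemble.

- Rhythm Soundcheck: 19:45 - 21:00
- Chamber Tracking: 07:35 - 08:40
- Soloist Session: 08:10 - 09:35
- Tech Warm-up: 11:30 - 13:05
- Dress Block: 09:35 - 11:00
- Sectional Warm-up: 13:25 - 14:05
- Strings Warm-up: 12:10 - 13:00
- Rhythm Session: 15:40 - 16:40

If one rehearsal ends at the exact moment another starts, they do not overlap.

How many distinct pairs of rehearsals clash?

Sorted by start: Chamber Tracking, Soloist Session, Dress Block, Tech Warm-up, Strings Warm-up, Sectional Warm-up, Rhythm Session, Rhythm Soundcheck.
Soloist Session starts before Chamber Tracking ends → Chamber Tracking and Soloist Session overlap.
Dress Block starts after Chamber Tracking ends; Chamber Tracking is clear from here.
Dress Block starts exactly when Soloist Session ends (back-to-back, no overlap); Soloist Session is clear from here.
Tech Warm-up starts after Dress Block ends; Dress Block is clear from here.
Strings Warm-up starts before Tech Warm-up ends → Tech Warm-up and Strings Warm-up overlap.
Sectional Warm-up starts after Tech Warm-up ends; Tech Warm-up is clear from here.
Sectional Warm-up starts after Strings Warm-up ends; Strings Warm-up is clear from here.
Rhythm Session starts after Sectional Warm-up ends; Sectional Warm-up is clear from here.
Rhythm Soundcheck starts after Rhythm Session ends.
Overlapping pairs: Chamber Tracking & Soloist Session, Strings Warm-up & Tech Warm-up — 2 in total.

2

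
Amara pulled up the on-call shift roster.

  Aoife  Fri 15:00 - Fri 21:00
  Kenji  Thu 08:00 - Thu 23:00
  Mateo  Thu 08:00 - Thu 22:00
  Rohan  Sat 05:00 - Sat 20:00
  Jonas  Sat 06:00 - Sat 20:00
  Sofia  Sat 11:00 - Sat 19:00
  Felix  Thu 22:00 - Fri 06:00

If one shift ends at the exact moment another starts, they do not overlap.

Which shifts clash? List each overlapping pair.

Felix & Kenji, Jonas & Rohan, Jonas & Sofia, Kenji & Mateo, Rohan & Sofia

Sorted by start: Mateo, Kenji, Felix, Aoife, Rohan, Jonas, Sofia.
Kenji starts before Mateo ends → Mateo and Kenji overlap.
Felix starts exactly when Mateo ends (back-to-back, no overlap), so Mateo has no further overlaps.
Felix starts before Kenji ends → Kenji and Felix overlap.
Aoife starts after Kenji ends, so Kenji has no further overlaps.
Aoife starts after Felix ends, so Felix has no further overlaps.
Rohan starts after Aoife ends, so Aoife has no further overlaps.
Jonas starts before Rohan ends → Rohan and Jonas overlap.
Sofia starts before Rohan ends → Rohan and Sofia overlap.
Sofia starts before Jonas ends → Jonas and Sofia overlap.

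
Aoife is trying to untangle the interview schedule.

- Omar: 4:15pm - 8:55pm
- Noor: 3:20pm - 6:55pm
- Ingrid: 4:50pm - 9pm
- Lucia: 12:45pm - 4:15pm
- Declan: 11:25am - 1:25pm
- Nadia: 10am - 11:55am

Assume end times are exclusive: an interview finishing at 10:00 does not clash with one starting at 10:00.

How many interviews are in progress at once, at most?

Walk through starts and ends in time order (an end at T is processed before a start at T):
10am start Nadia → 1
11:25am start Declan → 2
11:55am end Nadia → 1
12:45pm start Lucia → 2
1:25pm end Declan → 1
3:20pm start Noor → 2
4:15pm end Lucia → 1
4:15pm start Omar → 2
4:50pm start Ingrid → 3
6:55pm end Noor → 2
8:55pm end Omar → 1
9pm end Ingrid → 0
Peak is 3, at 4:50pm (Ingrid, Noor, Omar).

3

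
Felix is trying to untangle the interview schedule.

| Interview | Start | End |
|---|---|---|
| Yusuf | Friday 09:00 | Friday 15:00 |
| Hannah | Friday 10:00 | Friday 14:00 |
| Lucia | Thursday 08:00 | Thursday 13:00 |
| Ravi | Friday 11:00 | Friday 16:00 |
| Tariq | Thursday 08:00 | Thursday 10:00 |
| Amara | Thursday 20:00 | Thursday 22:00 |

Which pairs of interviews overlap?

Sorted by start: Tariq, Lucia, Amara, Yusuf, Hannah, Ravi.
Lucia starts before Tariq ends → Tariq and Lucia overlap.
Amara starts after Tariq ends — done with Tariq.
Amara starts after Lucia ends — done with Lucia.
Yusuf starts after Amara ends — done with Amara.
Hannah starts before Yusuf ends → Yusuf and Hannah overlap.
Ravi starts before Yusuf ends → Yusuf and Ravi overlap.
Ravi starts before Hannah ends → Hannah and Ravi overlap.

Hannah & Ravi, Hannah & Yusuf, Lucia & Tariq, Ravi & Yusuf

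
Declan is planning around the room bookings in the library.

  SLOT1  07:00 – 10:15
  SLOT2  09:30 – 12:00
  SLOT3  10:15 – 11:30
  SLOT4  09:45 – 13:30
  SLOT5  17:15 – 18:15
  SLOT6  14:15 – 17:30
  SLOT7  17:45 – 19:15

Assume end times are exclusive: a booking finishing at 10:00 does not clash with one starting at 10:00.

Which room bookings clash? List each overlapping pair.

SLOT1 & SLOT2, SLOT1 & SLOT4, SLOT2 & SLOT3, SLOT2 & SLOT4, SLOT3 & SLOT4, SLOT5 & SLOT6, SLOT5 & SLOT7

Two intervals overlap when each starts before the other ends.
Sorted by start: SLOT1, SLOT2, SLOT4, SLOT3, SLOT6, SLOT5, SLOT7.
SLOT2 starts before SLOT1 ends → SLOT1 and SLOT2 overlap.
SLOT4 starts before SLOT1 ends → SLOT1 and SLOT4 overlap.
SLOT3 starts exactly when SLOT1 ends (back-to-back, no overlap) — done with SLOT1.
SLOT4 starts before SLOT2 ends → SLOT2 and SLOT4 overlap.
SLOT3 starts before SLOT2 ends → SLOT2 and SLOT3 overlap.
SLOT6 starts after SLOT2 ends — done with SLOT2.
SLOT3 starts before SLOT4 ends → SLOT4 and SLOT3 overlap.
SLOT6 starts after SLOT4 ends — done with SLOT4.
SLOT6 starts after SLOT3 ends — done with SLOT3.
SLOT5 starts before SLOT6 ends → SLOT6 and SLOT5 overlap.
SLOT7 starts after SLOT6 ends.
SLOT7 starts before SLOT5 ends → SLOT5 and SLOT7 overlap.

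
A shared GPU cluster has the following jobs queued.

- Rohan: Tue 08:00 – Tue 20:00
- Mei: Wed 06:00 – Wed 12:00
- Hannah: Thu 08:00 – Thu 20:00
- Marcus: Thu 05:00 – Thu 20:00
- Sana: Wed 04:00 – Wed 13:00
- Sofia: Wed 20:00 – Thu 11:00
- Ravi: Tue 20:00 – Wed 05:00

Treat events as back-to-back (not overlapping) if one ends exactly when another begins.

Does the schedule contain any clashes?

Yes

Sorted by start: Rohan, Ravi, Sana, Mei, Sofia, Marcus, Hannah.
Ravi starts exactly when Rohan ends (back-to-back, no overlap), so nothing later overlaps Rohan either.
Sana starts before Ravi ends → Ravi and Sana overlap.
That's a conflict, so the schedule is not conflict-free.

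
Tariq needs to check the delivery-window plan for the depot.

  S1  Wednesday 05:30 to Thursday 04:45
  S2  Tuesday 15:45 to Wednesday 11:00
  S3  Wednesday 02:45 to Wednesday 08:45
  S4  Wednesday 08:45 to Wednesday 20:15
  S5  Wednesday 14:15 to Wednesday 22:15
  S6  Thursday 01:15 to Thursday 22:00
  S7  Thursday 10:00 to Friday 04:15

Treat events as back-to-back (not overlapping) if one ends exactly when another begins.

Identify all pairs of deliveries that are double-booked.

Two intervals overlap when each starts before the other ends.
Sorted by start: S2, S3, S1, S4, S5, S6, S7.
S3 starts before S2 ends → S2 and S3 overlap.
S1 starts before S2 ends → S2 and S1 overlap.
S4 starts before S2 ends → S2 and S4 overlap.
S5 starts after S2 ends; S2 is clear from here.
S1 starts before S3 ends → S3 and S1 overlap.
S4 starts exactly when S3 ends (back-to-back, no overlap); S3 is clear from here.
S4 starts before S1 ends → S1 and S4 overlap.
S5 starts before S1 ends → S1 and S5 overlap.
S6 starts before S1 ends → S1 and S6 overlap.
S7 starts after S1 ends.
S5 starts before S4 ends → S4 and S5 overlap.
S6 starts after S4 ends; S4 is clear from here.
S6 starts after S5 ends; S5 is clear from here.
S7 starts before S6 ends → S6 and S7 overlap.

S1 & S2, S1 & S3, S1 & S4, S1 & S5, S1 & S6, S2 & S3, S2 & S4, S4 & S5, S6 & S7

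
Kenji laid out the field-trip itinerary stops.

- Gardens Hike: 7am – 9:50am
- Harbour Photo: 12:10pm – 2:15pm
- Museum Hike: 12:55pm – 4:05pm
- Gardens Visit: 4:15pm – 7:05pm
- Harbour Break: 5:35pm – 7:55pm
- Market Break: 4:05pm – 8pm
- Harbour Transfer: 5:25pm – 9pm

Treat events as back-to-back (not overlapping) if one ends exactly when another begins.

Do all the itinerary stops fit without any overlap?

Sorted by start: Gardens Hike, Harbour Photo, Museum Hike, Market Break, Gardens Visit, Harbour Transfer, Harbour Break.
Harbour Photo starts after Gardens Hike ends, so nothing later overlaps Gardens Hike either.
Museum Hike starts before Harbour Photo ends → Harbour Photo and Museum Hike overlap.
That's a conflict, so the schedule is not conflict-free.

No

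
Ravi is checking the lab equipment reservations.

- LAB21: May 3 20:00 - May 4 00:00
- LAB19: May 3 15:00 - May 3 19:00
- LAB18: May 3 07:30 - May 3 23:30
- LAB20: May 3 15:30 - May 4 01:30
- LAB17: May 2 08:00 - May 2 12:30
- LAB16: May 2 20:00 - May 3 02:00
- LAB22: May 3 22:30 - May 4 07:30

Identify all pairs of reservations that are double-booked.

Sorted by start: LAB17, LAB16, LAB18, LAB19, LAB20, LAB21, LAB22.
LAB16 starts after LAB17 ends, so nothing later overlaps LAB17 either.
LAB18 starts after LAB16 ends, so nothing later overlaps LAB16 either.
LAB19 starts before LAB18 ends → LAB18 and LAB19 overlap.
LAB20 starts before LAB18 ends → LAB18 and LAB20 overlap.
LAB21 starts before LAB18 ends → LAB18 and LAB21 overlap.
LAB22 starts before LAB18 ends → LAB18 and LAB22 overlap.
LAB20 starts before LAB19 ends → LAB19 and LAB20 overlap.
LAB21 starts after LAB19 ends, so nothing later overlaps LAB19 either.
LAB21 starts before LAB20 ends → LAB20 and LAB21 overlap.
LAB22 starts before LAB20 ends → LAB20 and LAB22 overlap.
LAB22 starts before LAB21 ends → LAB21 and LAB22 overlap.

LAB18 & LAB19, LAB18 & LAB20, LAB18 & LAB21, LAB18 & LAB22, LAB19 & LAB20, LAB20 & LAB21, LAB20 & LAB22, LAB21 & LAB22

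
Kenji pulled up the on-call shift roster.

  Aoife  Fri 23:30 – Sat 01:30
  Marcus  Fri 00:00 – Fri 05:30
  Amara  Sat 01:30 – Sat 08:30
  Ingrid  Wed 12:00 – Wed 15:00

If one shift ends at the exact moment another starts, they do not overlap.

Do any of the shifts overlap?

No

Sorted by start: Ingrid, Marcus, Aoife, Amara.
Marcus starts after Ingrid ends; Ingrid is clear from here.
Aoife starts after Marcus ends; Marcus is clear from here.
Amara starts exactly when Aoife ends (back-to-back, no overlap).
Every pair is clear; the schedule has no overlaps.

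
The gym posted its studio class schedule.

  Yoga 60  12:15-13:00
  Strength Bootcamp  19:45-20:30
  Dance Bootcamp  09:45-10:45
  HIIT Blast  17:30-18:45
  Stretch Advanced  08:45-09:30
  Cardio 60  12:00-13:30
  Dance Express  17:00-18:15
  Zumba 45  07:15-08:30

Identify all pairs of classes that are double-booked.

Two intervals overlap when each starts before the other ends.
Sorted by start: Zumba 45, Stretch Advanced, Dance Bootcamp, Cardio 60, Yoga 60, Dance Express, HIIT Blast, Strength Bootcamp.
Stretch Advanced starts after Zumba 45 ends, so Zumba 45 has no further overlaps.
Dance Bootcamp starts after Stretch Advanced ends, so Stretch Advanced has no further overlaps.
Cardio 60 starts after Dance Bootcamp ends, so Dance Bootcamp has no further overlaps.
Yoga 60 starts before Cardio 60 ends → Cardio 60 and Yoga 60 overlap.
Dance Express starts after Cardio 60 ends, so Cardio 60 has no further overlaps.
Dance Express starts after Yoga 60 ends, so Yoga 60 has no further overlaps.
HIIT Blast starts before Dance Express ends → Dance Express and HIIT Blast overlap.
Strength Bootcamp starts after Dance Express ends.
Strength Bootcamp starts after HIIT Blast ends.

Cardio 60 & Yoga 60, Dance Express & HIIT Blast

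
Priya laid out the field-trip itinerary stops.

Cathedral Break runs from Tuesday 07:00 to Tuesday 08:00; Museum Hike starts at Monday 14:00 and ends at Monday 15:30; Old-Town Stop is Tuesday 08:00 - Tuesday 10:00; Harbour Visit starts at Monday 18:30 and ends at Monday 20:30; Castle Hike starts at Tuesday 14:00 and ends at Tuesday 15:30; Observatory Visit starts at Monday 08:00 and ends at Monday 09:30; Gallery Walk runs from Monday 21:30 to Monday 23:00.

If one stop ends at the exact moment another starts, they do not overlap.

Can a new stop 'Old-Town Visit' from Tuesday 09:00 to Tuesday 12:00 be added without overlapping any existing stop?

No — it overlaps Old-Town Stop

Observatory Visit: ends Monday 09:30 at or before Old-Town Visit starts Tuesday 09:00 → clear.
Museum Hike: ends Monday 15:30 at or before Old-Town Visit starts Tuesday 09:00 → clear.
Harbour Visit: ends Monday 20:30 at or before Old-Town Visit starts Tuesday 09:00 → clear.
Gallery Walk: ends Monday 23:00 at or before Old-Town Visit starts Tuesday 09:00 → clear.
Cathedral Break: ends Tuesday 08:00 at or before Old-Town Visit starts Tuesday 09:00 → clear.
Old-Town Stop: starts Tuesday 08:00 before Old-Town Visit ends Tuesday 12:00, and ends Tuesday 10:00 after Old-Town Visit starts Tuesday 09:00 → overlap.
Castle Hike: starts Tuesday 14:00 at or after Old-Town Visit ends Tuesday 12:00 → clear.
Old-Town Visit overlaps Old-Town Stop.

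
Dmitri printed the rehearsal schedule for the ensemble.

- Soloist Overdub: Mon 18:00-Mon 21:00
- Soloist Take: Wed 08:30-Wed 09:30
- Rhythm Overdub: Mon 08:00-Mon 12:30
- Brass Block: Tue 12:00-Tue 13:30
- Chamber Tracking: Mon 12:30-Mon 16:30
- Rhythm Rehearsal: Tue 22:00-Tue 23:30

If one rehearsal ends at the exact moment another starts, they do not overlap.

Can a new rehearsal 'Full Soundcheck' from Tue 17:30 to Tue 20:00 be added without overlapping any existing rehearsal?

Rhythm Overdub: ends Mon 12:30 at or before Full Soundcheck starts Tue 17:30 → clear.
Chamber Tracking: ends Mon 16:30 at or before Full Soundcheck starts Tue 17:30 → clear.
Soloist Overdub: ends Mon 21:00 at or before Full Soundcheck starts Tue 17:30 → clear.
Brass Block: ends Tue 13:30 at or before Full Soundcheck starts Tue 17:30 → clear.
Rhythm Rehearsal: starts Tue 22:00 at or after Full Soundcheck ends Tue 20:00 → clear.
Soloist Take: starts Wed 08:30 at or after Full Soundcheck ends Tue 20:00 → clear.

Yes — the slot is free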